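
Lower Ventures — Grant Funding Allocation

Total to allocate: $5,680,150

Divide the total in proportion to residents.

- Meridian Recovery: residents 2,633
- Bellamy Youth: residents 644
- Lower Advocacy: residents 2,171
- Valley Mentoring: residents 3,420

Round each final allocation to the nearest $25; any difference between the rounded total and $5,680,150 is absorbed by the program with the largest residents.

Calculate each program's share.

Sum of residents: 2,633 + 644 + 2,171 + 3,420 = 8,868.
Proportional shares: Meridian Recovery 1,686,494.69; Bellamy Youth 412,496.23; Lower Advocacy 1,390,573.48; Valley Mentoring 2,190,585.59.
At nearest $25: Meridian Recovery $1,686,500; Bellamy Youth $412,500; Lower Advocacy $1,390,575; Valley Mentoring $2,190,575. Sum = $5,680,150.
Rounded total matches; no reconciliation needed.

Meridian Recovery: $1,686,500 · Bellamy Youth: $412,500 · Lower Advocacy: $1,390,575 · Valley Mentoring: $2,190,575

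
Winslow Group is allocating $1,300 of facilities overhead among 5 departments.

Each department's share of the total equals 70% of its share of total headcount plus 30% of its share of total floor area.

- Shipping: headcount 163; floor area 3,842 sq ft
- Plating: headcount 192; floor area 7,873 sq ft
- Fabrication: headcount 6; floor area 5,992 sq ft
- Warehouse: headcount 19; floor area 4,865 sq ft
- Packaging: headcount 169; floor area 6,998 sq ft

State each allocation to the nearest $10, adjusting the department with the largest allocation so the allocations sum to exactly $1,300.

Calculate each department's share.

Shipping: $320; Plating: $420; Fabrication: $90; Warehouse: $100; Packaging: $370

Totals — headcount 549, floor area 29,570.
Composite weights (70% headcount + 30% floor area): Shipping 0.2468; Plating 0.3247; Fabrication 0.0684; Warehouse 0.0736; Packaging 0.2865.
Proportional shares: Shipping 320.85; Plating 422.09; Fabrication 88.97; Warehouse 95.66; Packaging 372.42.
After rounding ($10): Shipping $320; Plating $420; Fabrication $90; Warehouse $100; Packaging $370. Sum = $1,300.
Rounded total matches; no reconciliation needed.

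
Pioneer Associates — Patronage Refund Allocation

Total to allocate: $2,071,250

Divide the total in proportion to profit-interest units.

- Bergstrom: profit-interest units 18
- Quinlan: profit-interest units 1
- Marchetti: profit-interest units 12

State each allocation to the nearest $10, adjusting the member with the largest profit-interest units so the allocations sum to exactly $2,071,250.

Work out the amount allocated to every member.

Total profit-interest units = 18 + 1 + 12 = 31.
Raw shares: Bergstrom 1,202,661.29; Quinlan 66,814.52; Marchetti 801,774.19.
Rounded to nearest $10: Bergstrom $1,202,660; Quinlan $66,810; Marchetti $801,770. Sum = $2,071,240.
Difference $2,071,250 − $2,071,240 = +$10 applied to largest profit-interest units (Bergstrom): Bergstrom becomes $1,202,670.

Bergstrom: $1,202,670; Quinlan: $66,810; Marchetti: $801,770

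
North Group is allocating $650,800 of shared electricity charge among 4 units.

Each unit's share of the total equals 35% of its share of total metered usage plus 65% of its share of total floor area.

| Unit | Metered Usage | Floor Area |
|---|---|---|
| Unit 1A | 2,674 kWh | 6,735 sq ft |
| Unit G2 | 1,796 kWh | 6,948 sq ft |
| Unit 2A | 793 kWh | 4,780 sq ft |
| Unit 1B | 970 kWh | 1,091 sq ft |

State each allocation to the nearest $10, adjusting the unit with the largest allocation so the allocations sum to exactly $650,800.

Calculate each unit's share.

Metered usage total 6,233; floor area total 19,554.
Combined weights (35% metered usage + 65% floor area): Unit 1A 0.3740; Unit G2 0.3318; Unit 2A 0.2034; Unit 1B 0.0907.
Pro-rata amounts: Unit 1A 243,420.31; Unit G2 215,942.42; Unit 2A 132,387.32; Unit 1B 59,049.94.
At nearest $10: Unit 1A $243,420; Unit G2 $215,940; Unit 2A $132,390; Unit 1B $59,050. Sum = $650,800.
Sum already equals the total — no adjustment.

Unit 1A: $243,420 · Unit G2: $215,940 · Unit 2A: $132,390 · Unit 1B: $59,050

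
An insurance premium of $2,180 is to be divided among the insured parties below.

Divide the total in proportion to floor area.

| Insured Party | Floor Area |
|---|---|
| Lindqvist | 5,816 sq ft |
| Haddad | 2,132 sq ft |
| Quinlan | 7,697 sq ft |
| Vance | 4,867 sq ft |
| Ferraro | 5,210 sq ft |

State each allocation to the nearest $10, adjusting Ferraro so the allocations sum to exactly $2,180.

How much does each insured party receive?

Lindqvist: $490 | Haddad: $180 | Quinlan: $650 | Vance: $410 | Ferraro: $450

Total floor area = 25,722.
Pro-rata amounts: Lindqvist 5,816/25,722 × $2,180 = 492.92; Haddad 2,132/25,722 × $2,180 = 180.69; Quinlan 7,697/25,722 × $2,180 = 652.34; Vance 4,867/25,722 × $2,180 = 412.49; Ferraro 5,210/25,722 × $2,180 = 441.56.
At nearest $10: Lindqvist $490; Haddad $180; Quinlan $650; Vance $410; Ferraro $440. Sum = $2,170.
Difference $2,180 − $2,170 = +$10 applied to Ferraro: Ferraro becomes $450.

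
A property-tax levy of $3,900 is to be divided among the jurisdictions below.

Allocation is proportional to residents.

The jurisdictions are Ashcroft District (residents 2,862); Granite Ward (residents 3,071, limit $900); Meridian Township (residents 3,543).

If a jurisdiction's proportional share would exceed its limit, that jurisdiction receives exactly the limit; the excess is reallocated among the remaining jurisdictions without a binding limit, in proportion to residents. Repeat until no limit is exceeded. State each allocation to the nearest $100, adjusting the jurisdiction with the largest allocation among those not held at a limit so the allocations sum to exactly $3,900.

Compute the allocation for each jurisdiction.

Sum of residents: 9,476.
Pro-rata shares before constraints: Ashcroft District 1,177.90; Granite Ward 1,263.92; Meridian Township 1,458.18.
Cap binds for Granite Ward ($900); remaining pool $3,000 reallocated over remaining residents 6,405.
Redistributed shares: Ashcroft District 1,340.52 → $1,300; Meridian Township 1,659.48 → $1,700.

Ashcroft District: $1,300 · Granite Ward: $900 · Meridian Township: $1,700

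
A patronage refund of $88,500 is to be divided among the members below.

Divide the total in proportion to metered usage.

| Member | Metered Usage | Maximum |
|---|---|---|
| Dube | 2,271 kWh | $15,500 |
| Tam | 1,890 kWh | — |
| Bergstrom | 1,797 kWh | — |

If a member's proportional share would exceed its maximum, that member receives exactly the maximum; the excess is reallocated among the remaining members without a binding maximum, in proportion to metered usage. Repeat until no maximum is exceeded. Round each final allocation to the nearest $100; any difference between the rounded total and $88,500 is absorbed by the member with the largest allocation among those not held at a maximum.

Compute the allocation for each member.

Sum of metered usage: 5,958.
Pro-rata shares before constraints: Dube 33,733.38; Tam 28,074.02; Bergstrom 26,692.60.
Capped: Dube ($15,500); remaining pool $73,000 reallocated over remaining metered usage 3,687.
Shares after redistribution: Tam 37,420.67 → $37,400; Bergstrom 35,579.33 → $35,600.

Dube: $15,500; Tam: $37,400; Bergstrom: $35,600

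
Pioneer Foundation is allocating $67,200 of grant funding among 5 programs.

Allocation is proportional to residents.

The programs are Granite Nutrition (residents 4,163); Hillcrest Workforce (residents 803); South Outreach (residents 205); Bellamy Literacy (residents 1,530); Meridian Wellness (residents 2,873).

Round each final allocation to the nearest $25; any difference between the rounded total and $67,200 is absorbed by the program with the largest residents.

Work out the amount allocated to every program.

Granite Nutrition: $29,200 · Hillcrest Workforce: $5,625 · South Outreach: $1,450 · Bellamy Literacy: $10,750 · Meridian Wellness: $20,175

Sum of residents: 9,574.
Unrounded shares: Granite Nutrition 4,163/9,574 × $67,200 = 29,220.14; Hillcrest Workforce 803/9,574 × $67,200 = 5,636.26; South Outreach 205/9,574 × $67,200 = 1,438.90; Bellamy Literacy 1,530/9,574 × $67,200 = 10,739.09; Meridian Wellness 2,873/9,574 × $67,200 = 20,165.62.
After rounding ($25): Granite Nutrition $29,225; Hillcrest Workforce $5,625; South Outreach $1,450; Bellamy Literacy $10,750; Meridian Wellness $20,175. Sum = $67,225.
Difference $67,200 − $67,225 = −$25 applied to largest residents (Granite Nutrition): Granite Nutrition becomes $29,200.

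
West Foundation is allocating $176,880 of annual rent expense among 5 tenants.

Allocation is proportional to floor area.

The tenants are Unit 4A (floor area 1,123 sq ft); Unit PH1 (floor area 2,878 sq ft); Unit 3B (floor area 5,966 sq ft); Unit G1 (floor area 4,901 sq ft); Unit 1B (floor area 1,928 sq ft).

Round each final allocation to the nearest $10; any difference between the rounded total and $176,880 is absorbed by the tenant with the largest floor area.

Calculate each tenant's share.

Total floor area = 1,123 + 2,878 + 5,966 + 4,901 + 1,928 = 16,796.
Unrounded shares: Unit 4A 11,826.40; Unit PH1 30,308.44; Unit 3B 62,828.42; Unit G1 51,612.82; Unit 1B 20,303.92.
At nearest $10: Unit 4A $11,830; Unit PH1 $30,310; Unit 3B $62,830; Unit G1 $51,610; Unit 1B $20,300. Sum = $176,880.
Rounded total matches; no reconciliation needed.

Unit 4A: $11,830 | Unit PH1: $30,310 | Unit 3B: $62,830 | Unit G1: $51,610 | Unit 1B: $20,300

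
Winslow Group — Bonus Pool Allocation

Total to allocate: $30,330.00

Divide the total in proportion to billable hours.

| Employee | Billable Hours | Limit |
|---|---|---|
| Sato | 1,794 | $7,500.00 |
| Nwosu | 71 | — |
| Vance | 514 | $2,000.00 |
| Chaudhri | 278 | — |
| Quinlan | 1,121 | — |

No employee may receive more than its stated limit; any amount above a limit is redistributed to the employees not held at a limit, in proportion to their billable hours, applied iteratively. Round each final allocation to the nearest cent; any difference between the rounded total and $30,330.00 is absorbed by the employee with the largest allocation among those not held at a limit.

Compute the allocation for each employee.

Sato: $7,500.00 | Nwosu: $1,006.07 | Vance: $2,000.00 | Chaudhri: $3,939.28 | Quinlan: $15,884.65

Billable hours total: 3,778.
Unconstrained shares: Sato 14,402.3346; Nwosu 569.9921; Vance 4,126.4214; Chaudhri 2,231.7999; Quinlan 8,999.4521.
Capped: Sato ($7,500.00), Vance ($2,000.00); residual $20,830.00 reallocated over remaining billable hours 1,470.
Redistributed shares: Nwosu 1,006.0748 → $1,006.07; Chaudhri 3,939.2789 → $3,939.28; Quinlan 15,884.6463 → $15,884.65.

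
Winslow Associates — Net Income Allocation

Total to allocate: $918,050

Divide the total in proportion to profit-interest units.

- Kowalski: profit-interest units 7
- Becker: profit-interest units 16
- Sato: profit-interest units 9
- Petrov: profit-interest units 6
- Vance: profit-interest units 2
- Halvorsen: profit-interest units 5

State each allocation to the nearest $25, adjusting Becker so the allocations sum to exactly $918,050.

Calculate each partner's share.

Kowalski: $142,800 · Becker: $326,450 · Sato: $183,600 · Petrov: $122,400 · Vance: $40,800 · Halvorsen: $102,000

Profit-interest units total: 45.
Raw shares: Kowalski 7/45 × $918,050 = 142,807.78; Becker 16/45 × $918,050 = 326,417.78; Sato 9/45 × $918,050 = 183,610.00; Petrov 6/45 × $918,050 = 122,406.67; Vance 2/45 × $918,050 = 40,802.22; Halvorsen 5/45 × $918,050 = 102,005.56.
Rounded to nearest $25: Kowalski $142,800; Becker $326,425; Sato $183,600; Petrov $122,400; Vance $40,800; Halvorsen $102,000. Sum = $918,025.
Difference $918,050 − $918,025 = +$25 applied to Becker: Becker becomes $326,450.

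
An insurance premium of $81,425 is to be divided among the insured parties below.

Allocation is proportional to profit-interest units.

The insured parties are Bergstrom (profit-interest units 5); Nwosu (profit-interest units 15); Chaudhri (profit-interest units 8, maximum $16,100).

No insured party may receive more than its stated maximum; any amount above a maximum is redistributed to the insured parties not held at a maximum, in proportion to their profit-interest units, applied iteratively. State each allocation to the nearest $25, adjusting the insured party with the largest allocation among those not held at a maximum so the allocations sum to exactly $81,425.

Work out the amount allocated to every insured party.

Profit-interest units total: 28.
Proportional shares (ignoring caps): Bergstrom 14,540.18; Nwosu 43,620.54; Chaudhri 23,264.29.
Cap binds for Chaudhri ($16,100); residual $65,325 reallocated over remaining profit-interest units 20.
Redistributed shares: Bergstrom 16,331.25 → $16,325; Nwosu 48,993.75 → $49,000.

Bergstrom: $16,325; Nwosu: $49,000; Chaudhri: $16,100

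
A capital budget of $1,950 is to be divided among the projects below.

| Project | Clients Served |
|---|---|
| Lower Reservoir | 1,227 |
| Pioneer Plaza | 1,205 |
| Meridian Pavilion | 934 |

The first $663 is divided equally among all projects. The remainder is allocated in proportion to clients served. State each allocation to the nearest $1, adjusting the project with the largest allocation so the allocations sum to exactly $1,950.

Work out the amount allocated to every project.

Equal tier: $663 ÷ 3 = $221 apiece.
Remainder $1,287 by clients served (total 3,366): Lower Reservoir 469.15 → $469; Pioneer Plaza 460.74 → $461; Meridian Pavilion 357.12 → $357.
Totals: Lower Reservoir $221 + $469 = $690; Pioneer Plaza $221 + $461 = $682; Meridian Pavilion $221 + $357 = $578.

Lower Reservoir: $690 · Pioneer Plaza: $682 · Meridian Pavilion: $578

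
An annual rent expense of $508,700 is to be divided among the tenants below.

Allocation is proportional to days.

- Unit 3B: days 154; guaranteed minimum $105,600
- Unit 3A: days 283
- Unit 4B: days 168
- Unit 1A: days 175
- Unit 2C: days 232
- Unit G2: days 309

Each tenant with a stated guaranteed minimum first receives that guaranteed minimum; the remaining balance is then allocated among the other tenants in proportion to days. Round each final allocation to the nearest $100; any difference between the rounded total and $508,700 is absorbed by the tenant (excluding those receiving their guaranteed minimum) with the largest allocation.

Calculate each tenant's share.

Unit 3B: $105,600; Unit 3A: $97,800; Unit 4B: $58,000; Unit 1A: $60,400; Unit 2C: $80,100; Unit G2: $106,800

Minimums first: Unit 3B $105,600. Residual $403,100.
Residual split over remaining days 1,167: Unit 3A 97,752.61 → $97,800; Unit 4B 58,029.82 → $58,000; Unit 1A 60,447.73 → $60,400; Unit 2C 80,136.42 → $80,100; Unit G2 106,733.42 → $106,700.
Rounding difference +$100 applied to Unit G2 → $106,800.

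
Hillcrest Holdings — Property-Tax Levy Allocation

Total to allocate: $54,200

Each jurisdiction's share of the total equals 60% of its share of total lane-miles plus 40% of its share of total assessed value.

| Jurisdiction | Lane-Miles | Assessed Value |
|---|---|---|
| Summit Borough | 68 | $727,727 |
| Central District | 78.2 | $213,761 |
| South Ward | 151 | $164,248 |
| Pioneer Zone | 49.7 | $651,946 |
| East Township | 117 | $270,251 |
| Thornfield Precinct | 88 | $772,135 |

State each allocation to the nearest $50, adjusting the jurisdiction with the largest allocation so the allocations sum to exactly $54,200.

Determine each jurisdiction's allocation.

Totals — lane-miles 551.9, assessed value 2,800,068.
Combined weights (60% lane-miles + 40% assessed value): Summit Borough 0.1779; Central District 0.1156; South Ward 0.1876; Pioneer Zone 0.1472; East Township 0.1658; Thornfield Precinct 0.2060.
Proportional shares: Summit Borough 9,641.36; Central District 6,262.92; South Ward 10,169.20; Pioneer Zone 7,976.31; East Township 8,986.54; Thornfield Precinct 11,163.67.
Rounded to nearest $50: Summit Borough $9,650; Central District $6,250; South Ward $10,150; Pioneer Zone $8,000; East Township $9,000; Thornfield Precinct $11,150. Sum = $54,200.
Sum already equals the total — no adjustment.

Summit Borough: $9,650; Central District: $6,250; South Ward: $10,150; Pioneer Zone: $8,000; East Township: $9,000; Thornfield Precinct: $11,150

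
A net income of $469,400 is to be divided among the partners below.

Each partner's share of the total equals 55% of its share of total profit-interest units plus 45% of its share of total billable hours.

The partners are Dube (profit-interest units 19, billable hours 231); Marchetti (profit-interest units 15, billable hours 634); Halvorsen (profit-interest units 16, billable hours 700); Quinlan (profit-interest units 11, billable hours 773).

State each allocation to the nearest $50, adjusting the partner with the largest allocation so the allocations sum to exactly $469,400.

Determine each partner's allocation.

Dube: $101,300 | Marchetti: $120,750 | Halvorsen: $130,950 | Quinlan: $116,400

Profit-interest units total 61; billable hours total 2,338.
Composite weights (55% profit-interest units + 45% billable hours): Dube 0.2158; Marchetti 0.2573; Halvorsen 0.2790; Quinlan 0.2480.
Unrounded shares: Dube 101,283.64; Marchetti 120,764.08; Halvorsen 130,959.24; Quinlan 116,393.05.
After rounding ($50): Dube $101,300; Marchetti $120,750; Halvorsen $130,950; Quinlan $116,400. Sum = $469,400.
Sum already equals the total — no adjustment.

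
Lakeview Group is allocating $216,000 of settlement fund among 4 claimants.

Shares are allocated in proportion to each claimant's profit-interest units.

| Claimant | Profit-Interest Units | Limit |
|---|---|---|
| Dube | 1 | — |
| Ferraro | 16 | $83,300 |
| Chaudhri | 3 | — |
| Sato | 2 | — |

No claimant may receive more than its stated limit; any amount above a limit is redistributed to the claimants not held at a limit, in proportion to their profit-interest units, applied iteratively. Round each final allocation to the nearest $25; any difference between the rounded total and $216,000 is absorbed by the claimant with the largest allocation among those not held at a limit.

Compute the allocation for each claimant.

Dube: $22,125 · Ferraro: $83,300 · Chaudhri: $66,350 · Sato: $44,225

Combined profit-interest units = 22.
Pro-rata shares before constraints: Dube 9,818.18; Ferraro 157,090.91; Chaudhri 29,454.55; Sato 19,636.36.
Held at cap: Ferraro ($83,300); residual $132,700 reallocated over remaining profit-interest units 6.
Redistributed shares: Dube 22,116.67 → $22,125; Chaudhri 66,350.00 → $66,350; Sato 44,233.33 → $44,225.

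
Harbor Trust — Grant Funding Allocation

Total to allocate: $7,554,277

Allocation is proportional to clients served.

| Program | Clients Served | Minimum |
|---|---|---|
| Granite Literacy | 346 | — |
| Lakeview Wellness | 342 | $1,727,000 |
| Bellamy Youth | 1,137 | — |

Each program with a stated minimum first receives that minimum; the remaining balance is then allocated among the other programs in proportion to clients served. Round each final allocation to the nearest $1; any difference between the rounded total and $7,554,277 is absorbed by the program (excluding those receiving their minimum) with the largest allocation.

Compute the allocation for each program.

Guaranteed amounts: Lakeview Wellness $1,727,000. Residual $5,827,277.
Residual split over remaining clients served 1,483: Granite Literacy 1,359,566.99 → $1,359,567; Bellamy Youth 4,467,710.01 → $4,467,710.

Granite Literacy: $1,359,567 · Lakeview Wellness: $1,727,000 · Bellamy Youth: $4,467,710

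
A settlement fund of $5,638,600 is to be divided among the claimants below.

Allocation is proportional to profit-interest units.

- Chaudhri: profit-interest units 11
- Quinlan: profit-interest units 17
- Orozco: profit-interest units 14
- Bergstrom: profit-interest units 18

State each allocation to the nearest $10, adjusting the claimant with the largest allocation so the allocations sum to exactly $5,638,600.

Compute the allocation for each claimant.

Chaudhri: $1,033,740 · Quinlan: $1,597,600 · Orozco: $1,315,670 · Bergstrom: $1,691,590

Combined profit-interest units = 60.
Raw shares: Chaudhri 11/60 × $5,638,600 = 1,033,743.33; Quinlan 17/60 × $5,638,600 = 1,597,603.33; Orozco 14/60 × $5,638,600 = 1,315,673.33; Bergstrom 18/60 × $5,638,600 = 1,691,580.00.
After rounding ($10): Chaudhri $1,033,740; Quinlan $1,597,600; Orozco $1,315,670; Bergstrom $1,691,580. Sum = $5,638,590.
Difference $5,638,600 − $5,638,590 = +$10 applied to largest allocation (Bergstrom): Bergstrom becomes $1,691,590.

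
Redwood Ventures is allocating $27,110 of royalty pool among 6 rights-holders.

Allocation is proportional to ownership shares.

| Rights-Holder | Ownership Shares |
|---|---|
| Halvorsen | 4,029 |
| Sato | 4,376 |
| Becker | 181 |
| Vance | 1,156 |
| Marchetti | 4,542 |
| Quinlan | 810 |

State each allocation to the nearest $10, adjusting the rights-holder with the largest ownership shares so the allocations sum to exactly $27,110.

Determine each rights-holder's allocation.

Sum of ownership shares: 15,094.
Unrounded shares: Halvorsen 4,029/15,094 × $27,110 = 7,236.40; Sato 4,376/15,094 × $27,110 = 7,859.64; Becker 181/15,094 × $27,110 = 325.09; Vance 1,156/15,094 × $27,110 = 2,076.27; Marchetti 4,542/15,094 × $27,110 = 8,157.79; Quinlan 810/15,094 × $27,110 = 1,454.82.
Rounded to nearest $10: Halvorsen $7,240; Sato $7,860; Becker $330; Vance $2,080; Marchetti $8,160; Quinlan $1,450. Sum = $27,120.
Difference $27,110 − $27,120 = −$10 applied to largest ownership shares (Marchetti): Marchetti becomes $8,150.

Halvorsen: $7,240 | Sato: $7,860 | Becker: $330 | Vance: $2,080 | Marchetti: $8,150 | Quinlan: $1,450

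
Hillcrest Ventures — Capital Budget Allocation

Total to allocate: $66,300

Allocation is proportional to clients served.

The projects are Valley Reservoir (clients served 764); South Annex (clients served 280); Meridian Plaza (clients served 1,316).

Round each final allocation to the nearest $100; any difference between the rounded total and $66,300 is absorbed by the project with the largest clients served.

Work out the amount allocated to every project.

Combined clients served = 2,360.
Unrounded shares: Valley Reservoir 764/2,360 × $66,300 = 21,463.22; South Annex 280/2,360 × $66,300 = 7,866.10; Meridian Plaza 1,316/2,360 × $66,300 = 36,970.68.
After rounding ($100): Valley Reservoir $21,500; South Annex $7,900; Meridian Plaza $37,000. Sum = $66,400.
Difference $66,300 − $66,400 = −$100 applied to largest clients served (Meridian Plaza): Meridian Plaza becomes $36,900.

Valley Reservoir: $21,500 | South Annex: $7,900 | Meridian Plaza: $36,900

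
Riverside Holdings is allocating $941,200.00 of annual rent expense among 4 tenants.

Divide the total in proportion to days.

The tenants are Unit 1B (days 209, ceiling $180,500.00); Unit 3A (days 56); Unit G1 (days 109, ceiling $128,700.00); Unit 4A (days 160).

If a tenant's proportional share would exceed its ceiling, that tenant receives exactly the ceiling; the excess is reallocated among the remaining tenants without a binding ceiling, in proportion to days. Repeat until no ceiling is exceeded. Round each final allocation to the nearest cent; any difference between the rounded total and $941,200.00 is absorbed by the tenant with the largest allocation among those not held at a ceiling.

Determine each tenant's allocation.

Days total: 534.
Pro-rata shares before constraints: Unit 1B 368,372.2846; Unit 3A 98,702.6217; Unit G1 192,117.6030; Unit 4A 282,007.4906.
Capped: Unit 1B ($180,500.00), Unit G1 ($128,700.00); remaining pool $632,000.00 reallocated over remaining days 216.
Redistributed shares: Unit 3A 163,851.8519 → $163,851.85; Unit 4A 468,148.1481 → $468,148.15.

Unit 1B: $180,500.00 · Unit 3A: $163,851.85 · Unit G1: $128,700.00 · Unit 4A: $468,148.15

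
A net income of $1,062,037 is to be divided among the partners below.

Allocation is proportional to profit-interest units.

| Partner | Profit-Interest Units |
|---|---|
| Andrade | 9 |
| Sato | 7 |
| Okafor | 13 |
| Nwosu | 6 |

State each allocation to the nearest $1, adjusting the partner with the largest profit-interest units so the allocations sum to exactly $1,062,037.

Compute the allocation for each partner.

Sum of profit-interest units: 35.
Unrounded shares: Andrade 9/35 × $1,062,037 = 273,095.23; Sato 7/35 × $1,062,037 = 212,407.40; Okafor 13/35 × $1,062,037 = 394,470.89; Nwosu 6/35 × $1,062,037 = 182,063.49.
Rounded to nearest $1: Andrade $273,095; Sato $212,407; Okafor $394,471; Nwosu $182,063. Sum = $1,062,036.
Difference $1,062,037 − $1,062,036 = +$1 applied to largest profit-interest units (Okafor): Okafor becomes $394,472.

Andrade: $273,095 · Sato: $212,407 · Okafor: $394,472 · Nwosu: $182,063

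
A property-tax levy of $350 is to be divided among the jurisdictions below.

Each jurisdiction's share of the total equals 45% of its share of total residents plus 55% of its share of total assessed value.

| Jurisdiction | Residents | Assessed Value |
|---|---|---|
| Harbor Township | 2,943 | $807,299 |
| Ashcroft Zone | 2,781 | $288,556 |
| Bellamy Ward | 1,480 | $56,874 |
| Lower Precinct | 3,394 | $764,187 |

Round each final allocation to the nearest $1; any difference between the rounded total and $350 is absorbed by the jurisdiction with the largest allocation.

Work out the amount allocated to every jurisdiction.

Harbor Township: $125 | Ashcroft Zone: $70 | Bellamy Ward: $28 | Lower Precinct: $127

Totals — residents 10,598, assessed value 1,916,916.
Blended shares (45% residents + 55% assessed value): Harbor Township 0.3566; Ashcroft Zone 0.2009; Bellamy Ward 0.0792; Lower Precinct 0.3634.
Raw shares: Harbor Township 124.81; Ashcroft Zone 70.31; Bellamy Ward 27.71; Lower Precinct 127.18.
Rounded to nearest $1: Harbor Township $125; Ashcroft Zone $70; Bellamy Ward $28; Lower Precinct $127. Sum = $350.
Rounded total matches; no reconciliation needed.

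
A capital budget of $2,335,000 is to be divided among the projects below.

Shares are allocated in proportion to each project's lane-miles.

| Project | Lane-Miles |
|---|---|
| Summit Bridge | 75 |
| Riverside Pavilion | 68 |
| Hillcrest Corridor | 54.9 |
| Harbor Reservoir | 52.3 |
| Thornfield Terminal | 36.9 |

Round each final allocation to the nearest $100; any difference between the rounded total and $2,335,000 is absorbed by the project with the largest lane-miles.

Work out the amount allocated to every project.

Summit Bridge: $610,000 · Riverside Pavilion: $553,000 · Hillcrest Corridor: $446,500 · Harbor Reservoir: $425,400 · Thornfield Terminal: $300,100

Lane-miles total: 75 + 68 + 54.9 + 52.3 + 36.9 = 287.1.
Raw shares: Summit Bridge 609,979.10; Riverside Pavilion 553,047.72; Hillcrest Corridor 446,504.70; Harbor Reservoir 425,358.76; Thornfield Terminal 300,109.72.
At nearest $100: Summit Bridge $610,000; Riverside Pavilion $553,000; Hillcrest Corridor $446,500; Harbor Reservoir $425,400; Thornfield Terminal $300,100. Sum = $2,335,000.
No rounding difference to absorb.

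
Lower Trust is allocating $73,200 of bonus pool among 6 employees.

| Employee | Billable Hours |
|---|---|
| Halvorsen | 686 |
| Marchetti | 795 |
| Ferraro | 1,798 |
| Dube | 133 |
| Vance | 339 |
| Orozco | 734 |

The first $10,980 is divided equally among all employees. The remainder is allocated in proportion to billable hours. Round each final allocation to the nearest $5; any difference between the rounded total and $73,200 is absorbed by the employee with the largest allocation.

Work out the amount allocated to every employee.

Halvorsen: $11,345 | Marchetti: $12,860 | Ferraro: $26,770 | Dube: $3,675 | Vance: $6,535 | Orozco: $12,015

$10,980 shared equally gives $1,830 per employee.
Remainder $62,220 by billable hours (total 4,485): Halvorsen 9,516.82 → $9,515; Marchetti 11,028.96 → $11,030; Ferraro 24,943.49 → $24,945; Dube 1,845.10 → $1,845; Vance 4,702.92 → $4,705; Orozco 10,182.72 → $10,185.
Rounding difference −$5 on remainder applied to Ferraro.
Totals: Halvorsen $1,830 + $9,515 = $11,345; Marchetti $1,830 + $11,030 = $12,860; Ferraro $1,830 + $24,940 = $26,770; Dube $1,830 + $1,845 = $3,675; Vance $1,830 + $4,705 = $6,535; Orozco $1,830 + $10,185 = $12,015.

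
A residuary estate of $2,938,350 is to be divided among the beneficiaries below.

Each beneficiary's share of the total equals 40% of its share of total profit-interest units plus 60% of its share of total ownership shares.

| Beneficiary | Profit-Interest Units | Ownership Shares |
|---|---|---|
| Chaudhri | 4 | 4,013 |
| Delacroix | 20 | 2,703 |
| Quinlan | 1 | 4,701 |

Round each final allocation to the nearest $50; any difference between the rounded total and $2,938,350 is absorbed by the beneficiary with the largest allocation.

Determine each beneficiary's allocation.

Chaudhri: $807,750; Delacroix: $1,357,650; Quinlan: $772,950

Profit-interest units total 25; ownership shares total 11,417.
Combined weights (40% profit-interest units + 60% ownership shares): Chaudhri 0.2749; Delacroix 0.4621; Quinlan 0.2631.
Unrounded shares: Chaudhri 807,740.76; Delacroix 1,357,668.52; Quinlan 772,940.73.
At nearest $50: Chaudhri $807,750; Delacroix $1,357,650; Quinlan $772,950. Sum = $2,938,350.
No rounding difference to absorb.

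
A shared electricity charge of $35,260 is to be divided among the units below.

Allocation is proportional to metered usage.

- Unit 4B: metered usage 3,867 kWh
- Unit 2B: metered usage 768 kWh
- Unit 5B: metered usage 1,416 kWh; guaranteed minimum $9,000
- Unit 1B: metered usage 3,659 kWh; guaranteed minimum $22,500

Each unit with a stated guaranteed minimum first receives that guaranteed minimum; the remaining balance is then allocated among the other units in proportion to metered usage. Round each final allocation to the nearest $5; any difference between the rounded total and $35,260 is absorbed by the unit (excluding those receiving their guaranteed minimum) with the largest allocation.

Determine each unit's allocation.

Unit 4B: $3,135 · Unit 2B: $625 · Unit 5B: $9,000 · Unit 1B: $22,500

Fund the minimums — Unit 5B $9,000; Unit 1B $22,500. Residual $3,760.
Residual split over remaining metered usage 4,635: Unit 4B 3,136.98 → $3,135; Unit 2B 623.02 → $625.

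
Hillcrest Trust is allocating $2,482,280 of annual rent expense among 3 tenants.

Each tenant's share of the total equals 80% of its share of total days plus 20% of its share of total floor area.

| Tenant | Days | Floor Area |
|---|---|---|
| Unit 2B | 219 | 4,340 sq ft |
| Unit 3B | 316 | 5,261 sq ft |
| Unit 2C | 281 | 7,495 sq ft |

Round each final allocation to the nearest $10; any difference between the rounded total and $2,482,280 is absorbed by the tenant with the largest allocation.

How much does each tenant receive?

Unit 2B: $658,990; Unit 3B: $921,800; Unit 2C: $901,490

Totals — days 816, floor area 17,096.
Composite weights (80% days + 20% floor area): Unit 2B 0.2655; Unit 3B 0.3714; Unit 2C 0.3632.
Raw shares: Unit 2B 658,990.71; Unit 3B 921,795.87; Unit 2C 901,493.41.
After rounding ($10): Unit 2B $658,990; Unit 3B $921,800; Unit 2C $901,490. Sum = $2,482,280.
Sum already equals the total — no adjustment.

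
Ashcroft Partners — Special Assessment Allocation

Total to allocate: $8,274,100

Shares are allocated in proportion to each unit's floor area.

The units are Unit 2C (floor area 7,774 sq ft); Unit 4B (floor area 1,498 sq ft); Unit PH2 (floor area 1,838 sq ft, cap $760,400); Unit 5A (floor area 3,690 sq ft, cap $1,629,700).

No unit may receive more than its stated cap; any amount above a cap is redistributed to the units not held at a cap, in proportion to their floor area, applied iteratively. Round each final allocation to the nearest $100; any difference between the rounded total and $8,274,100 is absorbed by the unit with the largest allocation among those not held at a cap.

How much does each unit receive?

Total floor area = 14,800.
Pro-rata shares before constraints: Unit 2C 4,346,138.74; Unit 4B 837,473.09; Unit PH2 1,027,553.77; Unit 5A 2,062,934.39.
Cap binds for Unit PH2 ($760,400), Unit 5A ($1,629,700); remaining pool $5,884,000 reallocated over remaining floor area 9,272.
Shares after redistribution: Unit 2C 4,933,371.01 → $4,933,400; Unit 4B 950,628.99 → $950,600.

Unit 2C: $4,933,400 · Unit 4B: $950,600 · Unit PH2: $760,400 · Unit 5A: $1,629,700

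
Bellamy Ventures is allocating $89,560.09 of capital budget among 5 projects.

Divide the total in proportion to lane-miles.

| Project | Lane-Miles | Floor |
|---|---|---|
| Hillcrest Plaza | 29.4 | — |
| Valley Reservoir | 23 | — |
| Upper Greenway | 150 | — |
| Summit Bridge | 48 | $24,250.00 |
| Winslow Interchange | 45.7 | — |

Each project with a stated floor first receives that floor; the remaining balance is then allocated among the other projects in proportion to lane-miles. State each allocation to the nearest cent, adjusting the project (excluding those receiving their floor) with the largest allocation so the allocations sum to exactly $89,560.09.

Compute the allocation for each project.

Hillcrest Plaza: $7,739.29 · Valley Reservoir: $6,054.54 · Upper Greenway: $39,486.15 · Summit Bridge: $24,250.00 · Winslow Interchange: $12,030.11

Fund the minimums — Summit Bridge $24,250.00. Residual $65,310.09.
Residual split over remaining lane-miles 248.1: Hillcrest Plaza 7,739.2852 → $7,739.29; Valley Reservoir 6,054.5428 → $6,054.54; Upper Greenway 39,486.1487 → $39,486.15; Winslow Interchange 12,030.1133 → $12,030.11.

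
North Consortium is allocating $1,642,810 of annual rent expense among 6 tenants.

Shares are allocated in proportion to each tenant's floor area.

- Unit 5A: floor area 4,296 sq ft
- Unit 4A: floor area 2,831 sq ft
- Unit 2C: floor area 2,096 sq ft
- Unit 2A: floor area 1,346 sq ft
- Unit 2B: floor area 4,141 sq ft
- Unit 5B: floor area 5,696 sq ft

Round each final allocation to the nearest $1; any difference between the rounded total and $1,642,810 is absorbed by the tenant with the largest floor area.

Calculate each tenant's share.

Sum of floor area: 20,406.
Pro-rata amounts: Unit 5A 4,296/20,406 × $1,642,810 = 345,854.74; Unit 4A 2,831/20,406 × $1,642,810 = 227,913.12; Unit 2C 2,096/20,406 × $1,642,810 = 168,741.04; Unit 2A 1,346/20,406 × $1,642,810 = 108,361.38; Unit 2B 4,141/20,406 × $1,642,810 = 333,376.27; Unit 5B 5,696/20,406 × $1,642,810 = 458,563.45.
At nearest $1: Unit 5A $345,855; Unit 4A $227,913; Unit 2C $168,741; Unit 2A $108,361; Unit 2B $333,376; Unit 5B $458,563. Sum = $1,642,809.
Difference $1,642,810 − $1,642,809 = +$1 applied to largest floor area (Unit 5B): Unit 5B becomes $458,564.

Unit 5A: $345,855 | Unit 4A: $227,913 | Unit 2C: $168,741 | Unit 2A: $108,361 | Unit 2B: $333,376 | Unit 5B: $458,564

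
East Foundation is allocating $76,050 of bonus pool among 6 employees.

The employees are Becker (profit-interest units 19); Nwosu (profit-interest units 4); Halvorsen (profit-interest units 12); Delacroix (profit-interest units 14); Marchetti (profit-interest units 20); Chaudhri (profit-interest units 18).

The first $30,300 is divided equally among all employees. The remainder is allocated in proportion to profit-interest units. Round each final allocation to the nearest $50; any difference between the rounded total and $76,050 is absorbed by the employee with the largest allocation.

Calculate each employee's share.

Becker: $15,050; Nwosu: $7,150; Halvorsen: $11,350; Delacroix: $12,400; Marchetti: $15,600; Chaudhri: $14,500

First tranche $30,300 split equally: $5,050 each.
Remainder $45,750 by profit-interest units (total 87): Becker 9,991.38 → $10,000; Nwosu 2,103.45 → $2,100; Halvorsen 6,310.34 → $6,300; Delacroix 7,362.07 → $7,350; Marchetti 10,517.24 → $10,500; Chaudhri 9,465.52 → $9,450.
Rounding difference +$50 on remainder applied to Marchetti.
Totals: Becker $5,050 + $10,000 = $15,050; Nwosu $5,050 + $2,100 = $7,150; Halvorsen $5,050 + $6,300 = $11,350; Delacroix $5,050 + $7,350 = $12,400; Marchetti $5,050 + $10,550 = $15,600; Chaudhri $5,050 + $9,450 = $14,500.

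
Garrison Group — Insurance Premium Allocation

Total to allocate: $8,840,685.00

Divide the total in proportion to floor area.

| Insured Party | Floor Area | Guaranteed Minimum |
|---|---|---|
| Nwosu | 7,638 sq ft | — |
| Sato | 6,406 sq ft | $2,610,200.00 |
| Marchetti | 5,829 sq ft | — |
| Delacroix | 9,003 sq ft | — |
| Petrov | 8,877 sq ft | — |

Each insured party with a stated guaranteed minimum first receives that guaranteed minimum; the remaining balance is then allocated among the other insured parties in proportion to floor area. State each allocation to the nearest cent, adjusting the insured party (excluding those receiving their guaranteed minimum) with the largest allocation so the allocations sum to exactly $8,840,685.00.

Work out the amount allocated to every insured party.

Nwosu: $1,518,117.98 · Sato: $2,610,200.00 · Marchetti: $1,158,563.72 · Delacroix: $1,789,423.44 · Petrov: $1,764,379.86

Guaranteed amounts: Sato $2,610,200.00. Residual $6,230,485.00.
Residual split over remaining floor area 31,347: Nwosu 1,518,117.9835 → $1,518,117.98; Marchetti 1,158,563.7243 → $1,158,563.72; Delacroix 1,789,423.4362 → $1,789,423.44; Petrov 1,764,379.8560 → $1,764,379.86.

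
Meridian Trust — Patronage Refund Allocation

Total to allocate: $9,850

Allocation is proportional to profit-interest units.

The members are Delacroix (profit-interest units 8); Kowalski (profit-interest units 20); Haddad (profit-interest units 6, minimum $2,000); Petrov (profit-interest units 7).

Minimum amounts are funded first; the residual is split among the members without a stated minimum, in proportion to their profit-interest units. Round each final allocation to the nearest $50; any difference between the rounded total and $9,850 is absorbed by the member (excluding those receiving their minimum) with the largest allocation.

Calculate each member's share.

Minimums first: Haddad $2,000. Residual $7,850.
Residual split over remaining profit-interest units 35: Delacroix 1,794.29 → $1,800; Kowalski 4,485.71 → $4,500; Petrov 1,570.00 → $1,550.

Delacroix: $1,800; Kowalski: $4,500; Haddad: $2,000; Petrov: $1,550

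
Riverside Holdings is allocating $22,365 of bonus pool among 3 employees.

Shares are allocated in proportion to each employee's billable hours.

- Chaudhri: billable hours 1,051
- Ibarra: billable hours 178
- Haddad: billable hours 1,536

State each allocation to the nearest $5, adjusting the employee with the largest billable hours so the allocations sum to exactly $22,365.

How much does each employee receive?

Chaudhri: $8,500; Ibarra: $1,440; Haddad: $12,425

Total billable hours = 1,051 + 178 + 1,536 = 2,765.
Raw shares: Chaudhri 8,501.13; Ibarra 1,439.77; Haddad 12,424.10.
Rounded to nearest $5: Chaudhri $8,500; Ibarra $1,440; Haddad $12,425. Sum = $22,365.
No rounding difference to absorb.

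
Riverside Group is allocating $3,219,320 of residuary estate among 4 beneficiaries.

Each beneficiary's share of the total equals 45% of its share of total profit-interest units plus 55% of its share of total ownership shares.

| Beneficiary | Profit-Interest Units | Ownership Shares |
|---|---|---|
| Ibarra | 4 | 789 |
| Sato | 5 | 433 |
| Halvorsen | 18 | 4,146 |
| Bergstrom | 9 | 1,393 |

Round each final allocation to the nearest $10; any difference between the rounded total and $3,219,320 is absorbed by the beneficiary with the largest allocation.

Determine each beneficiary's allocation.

Profit-interest units total 36; ownership shares total 6,761.
Combined weights (45% profit-interest units + 55% ownership shares): Ibarra 0.1142; Sato 0.0977; Halvorsen 0.5623; Bergstrom 0.2258.
Pro-rata amounts: Ibarra 367,595.78; Sato 314,605.08; Halvorsen 1,810,135.40; Bergstrom 726,983.74.
Rounded to nearest $10: Ibarra $367,600; Sato $314,610; Halvorsen $1,810,140; Bergstrom $726,980. Sum = $3,219,330.
Difference $3,219,320 − $3,219,330 = −$10 applied to largest allocation (Halvorsen): Halvorsen becomes $1,810,130.

Ibarra: $367,600; Sato: $314,610; Halvorsen: $1,810,130; Bergstrom: $726,980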